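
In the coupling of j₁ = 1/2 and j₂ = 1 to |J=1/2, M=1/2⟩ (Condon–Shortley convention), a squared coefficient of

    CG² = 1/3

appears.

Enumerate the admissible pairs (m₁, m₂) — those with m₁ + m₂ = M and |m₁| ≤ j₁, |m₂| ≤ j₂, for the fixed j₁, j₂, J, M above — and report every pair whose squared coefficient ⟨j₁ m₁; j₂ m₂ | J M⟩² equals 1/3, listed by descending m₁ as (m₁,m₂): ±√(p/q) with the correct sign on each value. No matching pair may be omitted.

(1/2,0): +√(1/3)

Admissible pairs with m₁+m₂ = M = 1/2: (-1/2,1), (1/2,0)
  (m₁,m₂)=(1/2,0): CG² = 1/3, CG = +√(1/3)   ← matches the target
  (m₁,m₂)=(-1/2,1): CG² = 2/3, CG = −√(2/3)
Pairs with CG² = 1/3: (1/2,0): +√(1/3)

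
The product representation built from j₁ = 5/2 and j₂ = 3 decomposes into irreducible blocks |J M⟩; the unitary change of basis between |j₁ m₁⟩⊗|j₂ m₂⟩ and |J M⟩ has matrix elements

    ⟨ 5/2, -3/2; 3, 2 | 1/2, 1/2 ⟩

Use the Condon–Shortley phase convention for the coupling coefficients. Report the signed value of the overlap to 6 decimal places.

j₁+j₂−J=5  J+j₁−j₂=0  J−j₁+j₂=1  j₁+j₂+J+1=7
(j₁±m₁, j₂±m₂, J±M) = (1,4,5,1,1,0)
P² = 960/7
sum k=4..4:
  [4] +1/24 = 1/24
S = 1/24
C² = P²·S² = 5/21 ; C = +0.487950

+0.487950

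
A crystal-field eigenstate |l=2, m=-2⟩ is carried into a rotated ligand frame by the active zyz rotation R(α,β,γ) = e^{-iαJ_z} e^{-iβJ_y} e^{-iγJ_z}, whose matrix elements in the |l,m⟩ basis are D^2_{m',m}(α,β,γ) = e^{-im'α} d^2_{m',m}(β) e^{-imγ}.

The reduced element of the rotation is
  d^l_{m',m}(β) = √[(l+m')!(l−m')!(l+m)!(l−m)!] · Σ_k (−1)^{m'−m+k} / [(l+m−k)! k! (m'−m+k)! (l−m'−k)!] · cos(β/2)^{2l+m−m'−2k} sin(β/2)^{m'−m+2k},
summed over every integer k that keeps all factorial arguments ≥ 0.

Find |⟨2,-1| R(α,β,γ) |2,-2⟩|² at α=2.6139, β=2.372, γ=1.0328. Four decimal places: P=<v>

Split into d^2_{-1,-2}(β=2.3720) × two z-phases.
Half-angle: c=0.375370, s=0.926875. N=√(1·6·1·24)=12.000000
k∈{0} keeps every argument non-negative
  k=0: (−1)^1·12.0000/(6)·0.3754^3·0.9269^1 = -0.098046
d^2_{-1,-2}(2.3720) = -0.098046
|D^2_{-1,-2}|² = |d^2_{-1,-2}(β)|² = (-0.098046)² = 0.009613 (the z-rotation phases have unit modulus)

P=0.0096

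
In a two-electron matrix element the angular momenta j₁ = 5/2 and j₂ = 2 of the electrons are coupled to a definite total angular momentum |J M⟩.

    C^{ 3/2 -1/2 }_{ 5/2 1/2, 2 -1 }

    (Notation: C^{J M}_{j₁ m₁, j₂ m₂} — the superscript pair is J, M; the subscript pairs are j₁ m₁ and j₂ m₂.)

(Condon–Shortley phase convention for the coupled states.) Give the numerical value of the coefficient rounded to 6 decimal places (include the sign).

-0.487950

triangle: 3!·2!·1!/7! = 12/5040
(j±m)!: 3!·2!·1!·3!·1!·2! = 144
prefactor² = (2J+1)·Δ·N² = 48/35
  k=0: +1/(0!·3!·2!·1!·0!·0!) = 1/12
  k=1: −1/(1!·2!·1!·0!·1!·1!) = -1/2
Σ = -5/12  ⇒  CG² = 48/35·(-5/12)² = 5/21
CG = −√(5/21) = -0.487950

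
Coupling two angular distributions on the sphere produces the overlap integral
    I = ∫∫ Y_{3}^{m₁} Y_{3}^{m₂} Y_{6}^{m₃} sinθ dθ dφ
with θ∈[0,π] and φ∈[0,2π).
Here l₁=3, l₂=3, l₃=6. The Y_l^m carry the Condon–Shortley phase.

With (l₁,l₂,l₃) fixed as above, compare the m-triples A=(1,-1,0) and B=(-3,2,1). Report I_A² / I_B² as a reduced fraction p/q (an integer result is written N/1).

225/7

Shared (l₁,l₂,l₃)=(3,3,6): N and (l;000)² cancel in I_A²/I_B².
A: Δ = 0!·6!·6!/13! = 1/12012; Racah Σ t=0..0: t=0:+1/2304 = 1/2304; ⇒ 3j(3 3 6; 1 -1 0)² = 75/4004, sgn +1
B: Δ = 0!·6!·6!/13! = 1/12012; Racah Σ t=0..0: t=0:+1/86400 = 1/86400; ⇒ 3j(3 3 6; -3 2 1)² = 1/1716, sgn -1
I_A²/I_B² = (75/4004)/(1/1716) = 225/7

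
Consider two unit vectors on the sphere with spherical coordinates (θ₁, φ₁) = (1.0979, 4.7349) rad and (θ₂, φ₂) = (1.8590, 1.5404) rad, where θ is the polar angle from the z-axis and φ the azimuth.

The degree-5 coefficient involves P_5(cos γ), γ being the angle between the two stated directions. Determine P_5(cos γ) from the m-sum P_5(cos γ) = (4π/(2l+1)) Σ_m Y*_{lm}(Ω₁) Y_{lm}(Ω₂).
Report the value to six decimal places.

Summing Y*_{l m}(θ₁,φ₁)·Y_{l m}(θ₂,φ₂) over m ∈ [−5, 5]; prefactor 4π/(2·5+1) = 1.142397:
  term(m=-5) = -0.09419 - 0.02552j   from Y*(Ω₁)=0.02915 - 0.25790j, Y(Ω₂)=0.05692 - 0.37166j
  term(m=-4) = -0.14471 - 0.03109j   from Y*(Ω₁)=0.41820 + 0.03776j, Y(Ω₂)=-0.34989 - 0.04275j
  term(m=-3) = 0.01739 + 0.00278j   from Y*(Ω₁)=-0.01428 + 0.21115j, Y(Ω₂)=0.00758 - 0.08286j
  term(m=-2) = -0.07707 - 0.00819j   from Y*(Ω₁)=0.23080 + 0.01040j, Y(Ω₂)=-0.33486 - 0.02038j
  term(m=-1) = 0.00053 + 0.00003j   from Y*(Ω₁)=-0.00642 + 0.28522j, Y(Ω₂)=0.00006 - 0.00185j
  term(m=+0) = -0.05510 + 0.00000j   from Y*(Ω₁)=0.16991 + 0.00000j, Y(Ω₂)=-0.32430 + 0.00000j
  term(m=+1) = 0.00053 - 0.00003j   from Y*(Ω₁)=0.00642 + 0.28522j, Y(Ω₂)=-0.00006 - 0.00185j
  term(m=+2) = -0.07707 + 0.00819j   from Y*(Ω₁)=0.23080 - 0.01040j, Y(Ω₂)=-0.33486 + 0.02038j
  term(m=+3) = 0.01739 - 0.00278j   from Y*(Ω₁)=0.01428 + 0.21115j, Y(Ω₂)=-0.00758 - 0.08286j
  term(m=+4) = -0.14471 + 0.03109j   from Y*(Ω₁)=0.41820 - 0.03776j, Y(Ω₂)=-0.34989 + 0.04275j
  term(m=+5) = -0.09419 + 0.02552j   from Y*(Ω₁)=-0.02915 - 0.25790j, Y(Ω₂)=-0.05692 - 0.37166j
Total Σ_m = -0.65122 + 0.00000j. Multiply by 1.142397: -0.74395 + 0.00000j. P_5(cos γ) = -0.743952

-0.743952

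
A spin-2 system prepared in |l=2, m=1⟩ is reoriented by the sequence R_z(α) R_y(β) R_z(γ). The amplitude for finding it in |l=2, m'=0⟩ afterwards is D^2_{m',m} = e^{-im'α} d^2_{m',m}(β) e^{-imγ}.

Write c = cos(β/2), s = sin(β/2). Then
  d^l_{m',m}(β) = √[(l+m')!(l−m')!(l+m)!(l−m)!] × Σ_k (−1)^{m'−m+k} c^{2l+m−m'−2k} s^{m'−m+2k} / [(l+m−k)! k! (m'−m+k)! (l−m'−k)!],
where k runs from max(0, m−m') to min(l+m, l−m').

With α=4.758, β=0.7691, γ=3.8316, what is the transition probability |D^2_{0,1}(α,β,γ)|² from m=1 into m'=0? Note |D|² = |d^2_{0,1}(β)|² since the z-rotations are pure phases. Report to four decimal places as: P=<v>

First d^2_{0,1}(β=0.7691), then the phase factors e^{-i(0)α} and e^{-i(1)γ}:
c=cos(0.769100/2)=0.926967, s=sin(0.769100/2)=0.375142; N=√[2·2·6·1]=4.898979
k∈{1,2} keeps every argument non-negative
  k=1: (−1)^0·4.8990/(2)·0.9270^3·0.3751^1 = +0.731922
  k=2: (−1)^1·4.8990/(2)·0.9270^1·0.3751^3 = -0.119875
d^2_{0,1}(0.7691) = +0.731922 -0.119875 = +0.612047
|D^2_{0,1}|² = |d^2_{0,1}(β)|² = (+0.612047)² = 0.374602 (the z-rotation phases have unit modulus)

P=0.3746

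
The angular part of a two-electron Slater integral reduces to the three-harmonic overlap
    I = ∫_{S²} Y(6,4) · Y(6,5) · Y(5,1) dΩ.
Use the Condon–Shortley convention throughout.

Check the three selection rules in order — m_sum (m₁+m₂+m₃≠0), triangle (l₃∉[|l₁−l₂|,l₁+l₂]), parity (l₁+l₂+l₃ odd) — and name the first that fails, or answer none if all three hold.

m₁+m₂+m₃ = 4 + 5 + 1 = 10  ✗
triangle: |6−6|=0 ≤ l₃=5 ≤ 6+6=12
parity: l₁+l₂+l₃ = 17 is odd

m_sum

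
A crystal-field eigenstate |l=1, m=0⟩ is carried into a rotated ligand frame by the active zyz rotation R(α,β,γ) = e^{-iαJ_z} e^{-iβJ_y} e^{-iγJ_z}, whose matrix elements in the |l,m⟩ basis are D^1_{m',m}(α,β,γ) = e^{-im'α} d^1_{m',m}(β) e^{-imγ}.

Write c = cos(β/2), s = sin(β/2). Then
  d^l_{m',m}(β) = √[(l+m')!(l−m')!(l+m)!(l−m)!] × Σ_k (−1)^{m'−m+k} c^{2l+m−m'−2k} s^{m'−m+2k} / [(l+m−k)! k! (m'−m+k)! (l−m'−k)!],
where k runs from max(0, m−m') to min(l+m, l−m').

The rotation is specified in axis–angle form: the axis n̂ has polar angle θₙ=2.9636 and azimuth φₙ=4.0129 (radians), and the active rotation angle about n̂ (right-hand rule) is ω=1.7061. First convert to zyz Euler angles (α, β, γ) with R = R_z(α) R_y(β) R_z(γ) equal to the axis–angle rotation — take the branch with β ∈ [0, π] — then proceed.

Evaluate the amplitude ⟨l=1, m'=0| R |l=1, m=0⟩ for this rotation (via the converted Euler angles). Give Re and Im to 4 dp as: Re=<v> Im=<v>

Axis–angle → zyz. n̂ = (sinθₙcosφₙ, sinθₙsinφₙ, cosθₙ) = (-0.113992, -0.135477, -0.984201), ω = 1.7061.
R = I cosω + sinω [n̂]ₓ + (1−cosω) n̂n̂ᵀ gives
  R = [-0.120144, +0.992732, -0.006914; -0.957679, -0.114061, +0.264273; +0.261564, +0.038372, +0.964423]
β = atan2(√(R₁₃²+R₂₃²), R₃₃) = 0.267544; α = atan2(R₂₃, R₁₃) mod 2π = 1.596952; γ = atan2(R₃₂, −R₃₁) mod 2π = 2.995930
First d^1_{0,0}(β=0.2675), then the phase factors e^{-i(0)α} and e^{-i(0)γ}:
Half-angle: c=0.991066, s=0.133373. N=√(1·1·1·1)=1.000000
k∈{0,1} keeps every argument non-negative
  k=0: (−1)^0·1.0000/(1)·0.9911^2·0.1334^0 = +0.982212
  k=1: (−1)^1·1.0000/(1)·0.9911^0·0.1334^2 = -0.017788
d^1_{0,0}(0.2675) = +0.982212 -0.017788 = +0.964423
D = (+1.000000+0.000000i)·(+0.964423)·(+1.000000+0.000000i) = +0.964423+0.000000i

Re=0.9644 Im=0.0000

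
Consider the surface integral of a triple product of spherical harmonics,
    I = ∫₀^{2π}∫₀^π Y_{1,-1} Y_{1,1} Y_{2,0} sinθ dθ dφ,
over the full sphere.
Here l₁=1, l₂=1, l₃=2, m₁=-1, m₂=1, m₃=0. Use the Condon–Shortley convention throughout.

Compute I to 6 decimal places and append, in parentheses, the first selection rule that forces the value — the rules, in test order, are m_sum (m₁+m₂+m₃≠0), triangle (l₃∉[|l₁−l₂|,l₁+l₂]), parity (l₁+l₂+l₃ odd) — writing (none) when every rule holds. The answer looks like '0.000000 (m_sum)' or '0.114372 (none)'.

0.126157 (none)

m-sum 0 ✓  L=4 even ✓  0≤2≤2 ✓
Π(2lᵢ+1) = 3×3×5 = 45
triangle coeff Δ(1,1,2) = 1/30
Σ_t [0,0]: t=0:+1/1 = 1/1
(3j)²=2/15 [(1 1 2; 0 0 0)], sign=+1
Σ_t [0,0]: t=0:+1/4 = 1/4
(3j)²=1/30 [(1 1 2; -1 1 0)], sign=+1
⇒ 4πI² = 1/5
I = (+1)√(1/5/(4π)) = 0.12615663
No selection rule forces the value: the integral is nonzero (none).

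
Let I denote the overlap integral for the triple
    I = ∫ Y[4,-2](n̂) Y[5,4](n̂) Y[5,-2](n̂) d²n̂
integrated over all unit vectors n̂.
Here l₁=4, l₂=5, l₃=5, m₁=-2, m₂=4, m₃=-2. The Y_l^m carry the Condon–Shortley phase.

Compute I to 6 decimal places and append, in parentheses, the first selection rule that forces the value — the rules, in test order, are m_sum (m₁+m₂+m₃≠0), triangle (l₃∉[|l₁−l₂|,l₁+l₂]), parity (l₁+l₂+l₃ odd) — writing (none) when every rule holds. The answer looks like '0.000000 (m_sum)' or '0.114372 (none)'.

Rules hold: Σm=0, L=14 even, 1≤5≤9.
N = 9·11·11 = 1089
Δ = 4!·4!·6!/15! = 1/3153150
Racah Σ t=0..4: t=0:+1/69120 t=1:−1/1728 t=2:+1/576 t=3:−1/1728 t=4:+1/69120 = 7/11520
⇒ 3j(4 5 5; 0 0 0)² = 2/143, sgn -1
Racah Σ t=3..4: t=3:−1/25920 t=4:+1/11520 = 1/20736
⇒ 3j(4 5 5; -2 4 -2)² = 5/429, sgn -1
4πI² = N·(3j₀)²·(3jₘ)² = 30/169
I = +1·√(0.177515/4π) = 0.11885360
No selection rule forces the value: the integral is nonzero (none).

0.118854 (none)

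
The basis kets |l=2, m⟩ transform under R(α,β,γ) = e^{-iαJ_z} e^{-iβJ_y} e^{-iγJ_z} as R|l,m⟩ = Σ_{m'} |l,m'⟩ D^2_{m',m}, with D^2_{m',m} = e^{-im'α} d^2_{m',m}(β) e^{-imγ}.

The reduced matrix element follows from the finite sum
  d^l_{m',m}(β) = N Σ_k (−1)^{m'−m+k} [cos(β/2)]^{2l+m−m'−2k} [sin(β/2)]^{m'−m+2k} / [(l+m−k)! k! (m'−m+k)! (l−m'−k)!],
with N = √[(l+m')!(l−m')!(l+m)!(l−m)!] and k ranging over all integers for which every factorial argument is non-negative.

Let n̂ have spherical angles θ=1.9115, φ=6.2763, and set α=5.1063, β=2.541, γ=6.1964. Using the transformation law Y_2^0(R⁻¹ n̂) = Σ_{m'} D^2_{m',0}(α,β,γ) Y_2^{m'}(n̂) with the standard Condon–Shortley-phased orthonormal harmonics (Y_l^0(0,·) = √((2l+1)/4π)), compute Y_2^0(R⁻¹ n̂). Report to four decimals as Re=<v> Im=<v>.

Re=-0.0942 Im=0.0000

Need the full column D^2_{m',0} for m'=−2..2 at α=5.1063, β=2.5410, γ=6.1964.
cos(β/2)=0.295803, sin(β/2)=0.955249
d^2_{-2,0}: single k=2 term ⇒ +0.195576;  D = -0.137957-0.138628i
d^2_{-1,0}: k∈[1..2] ⇒ +0.060562 -0.631580 = -0.571018;  D = -0.219158+0.527286i
d^2_{0,0}: k∈[0..2] ⇒ +0.007656 -0.319374 +0.832657 = +0.520940;  D = +0.520940+0.000000i
d^2_{1,0}: k∈[0..1] ⇒ -0.060562 +0.631580 = +0.571018;  D = +0.219158+0.527286i
d^2_{2,0}: single k=0 term ⇒ +0.195576;  D = -0.137957+0.138628i
Y_2^{m'}(θ=1.9115,φ=6.2763) and Σ D·Y over m':
  (-0.1380-0.1386i)·(+0.3431+0.0047i)  (-0.2192+0.5273i)·(-0.2433-0.0017i)  (+0.5209+0.0000i)·(-0.2097+0.0000i)  (+0.2192+0.5273i)·(+0.2433-0.0017i)  (-0.1380+0.1386i)·(+0.3431-0.0047i)
Y_2^0(R⁻¹ n̂) = -0.094213+0.000000i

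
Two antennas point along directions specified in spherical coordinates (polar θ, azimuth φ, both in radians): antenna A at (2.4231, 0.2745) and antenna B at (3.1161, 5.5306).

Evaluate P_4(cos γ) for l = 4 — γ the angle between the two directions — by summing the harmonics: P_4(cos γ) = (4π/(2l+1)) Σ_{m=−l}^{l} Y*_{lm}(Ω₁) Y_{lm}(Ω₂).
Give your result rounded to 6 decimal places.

-0.328941

Addition theorem: P_4(cos γ) = (4π/9) Σ_m Y*_{lm}(Ω₁) Y_{lm}(Ω₂), m = −4…4:
  term(m=-4) = -0.00000 - 0.00000j   from Y*(Ω₁)=0.03783 + 0.07397j, Y(Ω₂)=-0.00000 + 0.00000j
  term(m=-3) = -0.00001 + 0.00000j   from Y*(Ω₁)=-0.18266 - 0.19713j, Y(Ω₂)=0.00001 - 0.00002j
  term(m=-2) = -0.00026 + 0.00050j   from Y*(Ω₁)=0.36685 + 0.22441j, Y(Ω₂)=0.00009 + 0.00130j
  term(m=-1) = 0.00565 + 0.00934j   from Y*(Ω₁)=-0.21819 - 0.06145j, Y(Ω₂)=-0.03516 - 0.03292j
  term(m=+0) = -0.24635 + 0.00000j   from Y*(Ω₁)=-0.29205 + 0.00000j, Y(Ω₂)=0.84354 + 0.00000j
  term(m=+1) = 0.00565 - 0.00934j   from Y*(Ω₁)=0.21819 - 0.06145j, Y(Ω₂)=0.03516 - 0.03292j
  term(m=+2) = -0.00026 - 0.00050j   from Y*(Ω₁)=0.36685 - 0.22441j, Y(Ω₂)=0.00009 - 0.00130j
  term(m=+3) = -0.00001 - 0.00000j   from Y*(Ω₁)=0.18266 - 0.19713j, Y(Ω₂)=-0.00001 - 0.00002j
  term(m=+4) = -0.00000 + 0.00000j   from Y*(Ω₁)=0.03783 - 0.07397j, Y(Ω₂)=-0.00000 - 0.00000j
Accumulated sum -0.23559 + 0.00000j; after 4π/(2l+1) scaling, -0.32894 + 0.00000j ⇒ P_4 = -0.328941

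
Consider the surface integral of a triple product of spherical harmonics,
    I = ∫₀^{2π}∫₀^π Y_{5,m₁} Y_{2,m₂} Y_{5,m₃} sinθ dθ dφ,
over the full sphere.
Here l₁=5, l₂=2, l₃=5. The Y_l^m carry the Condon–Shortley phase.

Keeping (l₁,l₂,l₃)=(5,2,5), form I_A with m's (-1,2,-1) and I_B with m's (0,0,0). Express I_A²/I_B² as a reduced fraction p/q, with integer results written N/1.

3/2

l's match ⇒ only the (l;m) 3-j factors differ between A and B.
A: triangle coeff Δ(5,2,5) = 1/38610; Σ_t [2,2]: t=2:+1/2304 = 1/2304; (3j)²=5/143 [(5 2 5; -1 2 -1)], sign=+1
B: triangle coeff Δ(5,2,5) = 1/38610; Σ_t [0,2]: t=0:+1/2880 t=1:−1/576 t=2:+1/2880 = -1/960; (3j)²=10/429 [(5 2 5; 0 0 0)], sign=+1
I_A²/I_B² = (5/143)/(10/429) = 3/2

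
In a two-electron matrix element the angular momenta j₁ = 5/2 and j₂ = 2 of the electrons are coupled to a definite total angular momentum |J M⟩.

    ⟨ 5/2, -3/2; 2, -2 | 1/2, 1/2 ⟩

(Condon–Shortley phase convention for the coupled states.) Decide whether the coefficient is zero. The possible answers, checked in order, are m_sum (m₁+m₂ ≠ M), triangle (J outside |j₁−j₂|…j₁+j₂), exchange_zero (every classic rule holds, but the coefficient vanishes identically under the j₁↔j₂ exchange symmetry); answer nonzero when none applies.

m_sum

m-sum: m₁+m₂ = -3/2+(-2) = -7/2, M = 1/2  ✗ ⇒ coefficient is 0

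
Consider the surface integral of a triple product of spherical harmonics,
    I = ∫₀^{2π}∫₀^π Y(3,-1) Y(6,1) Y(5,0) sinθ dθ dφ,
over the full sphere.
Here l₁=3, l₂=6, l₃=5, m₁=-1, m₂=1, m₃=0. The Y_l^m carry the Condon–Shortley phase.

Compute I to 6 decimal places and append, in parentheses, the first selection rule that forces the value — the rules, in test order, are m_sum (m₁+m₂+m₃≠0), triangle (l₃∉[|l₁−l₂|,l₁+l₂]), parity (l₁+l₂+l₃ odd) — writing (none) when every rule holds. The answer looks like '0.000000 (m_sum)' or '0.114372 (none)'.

-0.077843 (none)

Checks pass: Σm=0; 14 even; l₃=5∈[3,9].
(2·3+1)(2·6+1)(2·5+1) = 1001
Δ: 4! 2! 8! / 15! → 1/675675
sum: t=1:−1/8640 t=2:+1/2304 t=3:−1/8640 = 7/34560
3j²(3 6 5; 0 0 0) = Δ·Π!·Σ² = 7/429  (sign -1)
sum: t=2:+1/5760 t=3:−1/3456 t=4:+1/34560 = -1/11520
3j²(3 6 5; -1 1 0) = Δ·Π!·Σ² = 2/429  (sign +1)
combine: 4πI² = 1001·7/429·2/429 = 98/1287
take √, sign -1: I = -0.07784287
No selection rule forces the value: the integral is nonzero (none).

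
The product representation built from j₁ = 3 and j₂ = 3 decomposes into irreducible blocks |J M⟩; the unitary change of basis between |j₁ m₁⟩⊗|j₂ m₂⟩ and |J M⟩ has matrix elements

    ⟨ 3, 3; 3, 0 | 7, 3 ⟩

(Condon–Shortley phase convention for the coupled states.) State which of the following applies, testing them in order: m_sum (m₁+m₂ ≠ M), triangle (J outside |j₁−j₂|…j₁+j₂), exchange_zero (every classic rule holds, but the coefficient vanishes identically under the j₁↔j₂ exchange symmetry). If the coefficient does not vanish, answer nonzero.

triangle

m-sum: m₁+m₂ = 3+0 = 3, M = 3  ✓
triangle: need |j₁−j₂| ≤ J ≤ j₁+j₂, i.e. J ∈ [0, 6]; J = 7 is outside ✗ ⇒ coefficient is 0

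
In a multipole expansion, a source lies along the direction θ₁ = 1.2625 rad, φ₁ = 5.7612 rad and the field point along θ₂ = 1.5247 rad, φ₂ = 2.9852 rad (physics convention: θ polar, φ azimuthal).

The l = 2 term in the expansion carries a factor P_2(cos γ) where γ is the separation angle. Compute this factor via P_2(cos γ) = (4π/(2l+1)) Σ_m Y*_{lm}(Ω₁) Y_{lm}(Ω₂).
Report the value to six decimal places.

0.648312

Expand P_2 via completeness: Σ_{m} conj(Y_{2,m}) at Ω₁ times Y_{2,m} at Ω₂ —
  m=-2: Y*=+0.176334-0.303155i  Y=+0.366752+0.118608i  product +0.100627-0.090268i
  m=-1: Y*=+0.193621-0.111371i  Y=-0.035127-0.005539i  product -0.007418+0.002840i
  m=+0: Y*=-0.228274-0.000000i  Y=-0.313382+0.000000i  product +0.071537+0.000000i
  m=+1: Y*=-0.193621-0.111371i  Y=+0.035127-0.005539i  product -0.007418-0.002840i
  m=+2: Y*=+0.176334+0.303155i  Y=+0.366752-0.118608i  product +0.100627+0.090268i
Accumulated sum +0.257955+0.000000i; after 4π/(2l+1) scaling, +0.648312+0.000000i ⇒ P_2 = 0.648312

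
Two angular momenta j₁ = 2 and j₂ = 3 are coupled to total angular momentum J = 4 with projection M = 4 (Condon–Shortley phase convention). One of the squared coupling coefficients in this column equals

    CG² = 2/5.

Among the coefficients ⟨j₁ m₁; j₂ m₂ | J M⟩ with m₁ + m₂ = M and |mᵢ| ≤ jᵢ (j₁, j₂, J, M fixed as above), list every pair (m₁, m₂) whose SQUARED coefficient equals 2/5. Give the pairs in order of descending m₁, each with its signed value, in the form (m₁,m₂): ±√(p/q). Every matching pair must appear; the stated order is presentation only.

Admissible pairs with m₁+m₂ = M = 4: (1,3), (2,2)
  (m₁,m₂)=(2,2): CG² = 2/5, CG = +√(2/5)   ← matches the target
  (m₁,m₂)=(1,3): CG² = 3/5, CG = −√(3/5)
Pairs with CG² = 2/5: (2,2): +√(2/5)

(2,2): +√(2/5)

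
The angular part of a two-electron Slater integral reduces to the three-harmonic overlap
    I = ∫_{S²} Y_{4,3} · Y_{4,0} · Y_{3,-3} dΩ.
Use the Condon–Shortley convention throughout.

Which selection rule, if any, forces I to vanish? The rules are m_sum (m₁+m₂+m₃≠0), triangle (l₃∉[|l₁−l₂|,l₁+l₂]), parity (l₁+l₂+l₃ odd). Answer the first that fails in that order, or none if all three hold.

parity

m₁+m₂+m₃ = 3 + 0 − 3 = 0  ✓
triangle: |4−4|=0 ≤ l₃=3 ≤ 4+4=8  ✓
parity: l₁+l₂+l₃ = 11 is odd  ✗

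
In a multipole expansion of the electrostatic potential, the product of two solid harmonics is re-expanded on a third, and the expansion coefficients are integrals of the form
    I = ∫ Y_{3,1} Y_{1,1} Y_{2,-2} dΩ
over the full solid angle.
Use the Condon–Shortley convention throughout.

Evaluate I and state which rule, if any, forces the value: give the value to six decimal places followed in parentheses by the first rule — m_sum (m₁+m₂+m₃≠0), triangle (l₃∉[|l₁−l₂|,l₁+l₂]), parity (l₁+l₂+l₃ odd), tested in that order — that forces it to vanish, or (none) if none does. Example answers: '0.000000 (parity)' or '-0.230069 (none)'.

-0.082589 (none)

m-sum 0 ✓  L=6 even ✓  2≤2≤4 ✓
Π(2lᵢ+1) = 7×3×5 = 105
triangle coeff Δ(3,1,2) = 1/105
Σ_t [1,1]: t=1:−1/4 = -1/4
(3j)²=3/35 [(3 1 2; 0 0 0)], sign=-1
Σ_t [2,2]: t=2:+1/48 = 1/48
(3j)²=1/105 [(3 1 2; 1 1 -2)], sign=+1
⇒ 4πI² = 3/35
I = (-1)√(3/35/(4π)) = -0.08258890
No selection rule forces the value: the integral is nonzero (none).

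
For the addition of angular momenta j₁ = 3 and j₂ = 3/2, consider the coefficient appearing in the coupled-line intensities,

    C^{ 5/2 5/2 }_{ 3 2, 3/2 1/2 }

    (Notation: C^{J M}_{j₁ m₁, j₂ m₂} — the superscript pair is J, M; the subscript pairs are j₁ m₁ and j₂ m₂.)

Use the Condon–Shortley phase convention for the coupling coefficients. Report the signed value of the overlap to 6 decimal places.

−√(5/14) = -0.597614

triangle: 2!*4!*1!/8! = 48/40320
(j±m)!: 5!*1!*2!*1!*5!*0! = 28800
prefactor² = (2J+1)*Δ*N² = 1440/7
  k=1: −1/(1!*1!*0!*1!*4!*0!) = -1/24
Σ = -1/24  ⇒  CG² = 1440/7*(-1/24)² = 5/14
CG = −√(5/14) = -0.597614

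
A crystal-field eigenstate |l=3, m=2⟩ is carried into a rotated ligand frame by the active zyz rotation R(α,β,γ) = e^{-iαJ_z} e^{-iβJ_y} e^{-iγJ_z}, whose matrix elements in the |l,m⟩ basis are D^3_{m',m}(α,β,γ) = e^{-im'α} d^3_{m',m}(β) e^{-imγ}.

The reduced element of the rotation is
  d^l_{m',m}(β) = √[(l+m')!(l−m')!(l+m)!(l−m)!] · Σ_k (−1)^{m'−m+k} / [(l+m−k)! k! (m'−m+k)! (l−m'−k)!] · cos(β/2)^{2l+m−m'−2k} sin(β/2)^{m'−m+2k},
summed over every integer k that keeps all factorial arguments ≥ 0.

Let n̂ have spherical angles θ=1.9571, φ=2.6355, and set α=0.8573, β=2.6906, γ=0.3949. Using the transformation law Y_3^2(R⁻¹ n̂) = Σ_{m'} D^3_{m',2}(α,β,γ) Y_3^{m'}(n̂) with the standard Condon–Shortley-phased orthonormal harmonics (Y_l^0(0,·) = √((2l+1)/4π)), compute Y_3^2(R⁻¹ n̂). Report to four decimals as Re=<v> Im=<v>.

Need the full column D^3_{m',2} for m'=−3..3 at α=0.8573, β=2.6906, γ=0.3949.
cos(β/2)=0.223590, sin(β/2)=0.974683
d^3_{-3,2}: single k=5 term ⇒ +0.481777;  D = -0.101045+0.471061i
d^3_{-2,2}: k∈[4..5] ⇒ +0.225595 -0.857395 = -0.631800;  D = -0.380340-0.504493i
d^3_{-1,2}: k∈[3..4] ⇒ +0.065460 -0.621971 = -0.556511;  D = -0.555243-0.037536i
d^3_{0,2}: k∈[2..3] ⇒ +0.013005 -0.247127 = -0.234122;  D = -0.164819+0.166277i
d^3_{1,2}: k∈[1..2] ⇒ +0.001722 -0.065460 = -0.063738;  D = +0.004859+0.063553i
d^3_{2,2}: k∈[0..1] ⇒ +0.000125 -0.011872 = -0.011747;  D = +0.009442+0.006989i
d^3_{3,2}: single k=0 term ⇒ -0.001334;  D = +0.001302-0.000291i
Y_3^{m'}(θ=1.9571,φ=2.6355) and Σ D·Y over m':
  (-0.1010+0.4711i)·(-0.0174-0.3312i)  (-0.3803-0.5045i)·(-0.1751-0.2802i)  (-0.5552-0.0375i)·(+0.0760+0.0421i)  (-0.1648+0.1663i)·(+0.3220+0.0000i)  (+0.0049+0.0636i)·(-0.0760+0.0421i)  (+0.0094+0.0070i)·(-0.1751+0.2802i)  (+0.0013-0.0003i)·(+0.0174-0.3312i)
Y_3^2(R⁻¹ n̂) = -0.017405+0.243827i

Re=-0.0174 Im=0.2438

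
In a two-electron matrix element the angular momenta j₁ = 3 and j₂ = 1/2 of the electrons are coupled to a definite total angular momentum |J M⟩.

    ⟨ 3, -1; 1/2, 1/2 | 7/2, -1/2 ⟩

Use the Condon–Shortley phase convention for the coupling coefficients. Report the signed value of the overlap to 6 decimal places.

triangle: 0!*6!*1!/8! = 720/40320
(j±m)!: 2!*4!*1!*0!*3!*4! = 6912
prefactor² = (2J+1)*Δ*N² = 6912/7
  k=0: +1/(0!*0!*4!*1!*2!*0!) = 1/48
Σ = 1/48  ⇒  CG² = 6912/7*(1/48)² = 3/7
CG = +√(3/7) = +0.654654

+√(3/7) = +0.654654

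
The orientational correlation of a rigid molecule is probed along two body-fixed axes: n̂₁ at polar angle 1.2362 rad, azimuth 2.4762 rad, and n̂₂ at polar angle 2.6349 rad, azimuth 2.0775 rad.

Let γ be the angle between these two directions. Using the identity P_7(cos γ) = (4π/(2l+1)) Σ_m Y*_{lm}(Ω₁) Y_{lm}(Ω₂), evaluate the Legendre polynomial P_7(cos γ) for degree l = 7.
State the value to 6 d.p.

Addition theorem: P_7(cos γ) = (4π/15) Σ_m Y*_{lm}(Ω₁) Y_{lm}(Ω₂), m = −7…7:
  [-7]  conj(Y_{7,-7})(Ω₁) = 0.01832 - 0.33489j ; Y_{7,-7}(Ω₂) = -0.00125 - 0.00291j ; Δ = -0.00100 + 0.00037j
  [-6]  conj(Y_{7,-6})(Ω₁) = -0.28770 + 0.32800j ; Y_{7,-6}(Ω₂) = -0.02126 - 0.00216j ; Δ = 0.00683 - 0.00635j
  [-5]  conj(Y_{7,-5})(Ω₁) = 0.10897 - 0.02043j ; Y_{7,-5}(Ω₂) = -0.05043 + 0.07245j ; Δ = -0.00401 + 0.00893j
  [-4]  conj(Y_{7,-4})(Ω₁) = 0.27190 + 0.14156j ; Y_{7,-4}(Ω₂) = 0.10874 + 0.22169j ; Δ = -0.00182 + 0.07567j
  [-3]  conj(Y_{7,-3})(Ω₁) = -0.09443 - 0.20843j ; Y_{7,-3}(Ω₂) = 0.45612 + 0.02314j ; Δ = -0.03825 - 0.09725j
  [-2]  conj(Y_{7,-2})(Ω₁) = 0.05231 - 0.21375j ; Y_{7,-2}(Ω₂) = 0.24681 - 0.39596j ; Δ = -0.07173 - 0.07347j
  [-1]  conj(Y_{7,-1})(Ω₁) = -0.20597 + 0.16164j ; Y_{7,-1}(Ω₂) = -0.00880 - 0.01585j ; Δ = 0.00437 + 0.00184j
  [+0]  conj(Y_{7,0})(Ω₁) = -0.19176 + 0.00000j ; Y_{7,0}(Ω₂) = 0.44944 + 0.00000j ; Δ = -0.08619 + 0.00000j
  [+1]  conj(Y_{7,1})(Ω₁) = 0.20597 + 0.16164j ; Y_{7,1}(Ω₂) = 0.00880 - 0.01585j ; Δ = 0.00437 - 0.00184j
  [+2]  conj(Y_{7,2})(Ω₁) = 0.05231 + 0.21375j ; Y_{7,2}(Ω₂) = 0.24681 + 0.39596j ; Δ = -0.07173 + 0.07347j
  [+3]  conj(Y_{7,3})(Ω₁) = 0.09443 - 0.20843j ; Y_{7,3}(Ω₂) = -0.45612 + 0.02314j ; Δ = -0.03825 + 0.09725j
  [+4]  conj(Y_{7,4})(Ω₁) = 0.27190 - 0.14156j ; Y_{7,4}(Ω₂) = 0.10874 - 0.22169j ; Δ = -0.00182 - 0.07567j
  [+5]  conj(Y_{7,5})(Ω₁) = -0.10897 - 0.02043j ; Y_{7,5}(Ω₂) = 0.05043 + 0.07245j ; Δ = -0.00401 - 0.00893j
  [+6]  conj(Y_{7,6})(Ω₁) = -0.28770 - 0.32800j ; Y_{7,6}(Ω₂) = -0.02126 + 0.00216j ; Δ = 0.00683 + 0.00635j
  [+7]  conj(Y_{7,7})(Ω₁) = -0.01832 - 0.33489j ; Y_{7,7}(Ω₂) = 0.00125 - 0.00291j ; Δ = -0.00100 - 0.00037j
Accumulated sum -0.29739 + 0.00000j; after 4π/(2l+1) scaling, -0.24914 + 0.00000j ⇒ P_7 = -0.249143

-0.249143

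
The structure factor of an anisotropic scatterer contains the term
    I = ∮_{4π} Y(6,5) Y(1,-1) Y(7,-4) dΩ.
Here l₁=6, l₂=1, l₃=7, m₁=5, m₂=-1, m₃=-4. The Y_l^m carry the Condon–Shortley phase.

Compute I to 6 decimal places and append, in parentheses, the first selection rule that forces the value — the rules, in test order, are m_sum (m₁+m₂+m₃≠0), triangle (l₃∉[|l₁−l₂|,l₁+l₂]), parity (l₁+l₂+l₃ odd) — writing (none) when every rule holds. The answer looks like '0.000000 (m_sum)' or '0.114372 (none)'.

0.060604 (none)

m-sum 0 ✓  L=14 even ✓  5≤7≤7 ✓
Π(2lᵢ+1) = 13×3×15 = 585
triangle coeff Δ(6,1,7) = 1/1365
Σ_t [0,0]: t=0:+1/518400 = 1/518400
(3j)²=7/195 [(6 1 7; 0 0 0)], sign=-1
Σ_t [0,0]: t=0:+1/79833600 = 1/79833600
(3j)²=1/455 [(6 1 7; 5 -1 -4)], sign=-1
⇒ 4πI² = 3/65
I = (+1)√(3/65/(4π)) = 0.06060368
No selection rule forces the value: the integral is nonzero (none).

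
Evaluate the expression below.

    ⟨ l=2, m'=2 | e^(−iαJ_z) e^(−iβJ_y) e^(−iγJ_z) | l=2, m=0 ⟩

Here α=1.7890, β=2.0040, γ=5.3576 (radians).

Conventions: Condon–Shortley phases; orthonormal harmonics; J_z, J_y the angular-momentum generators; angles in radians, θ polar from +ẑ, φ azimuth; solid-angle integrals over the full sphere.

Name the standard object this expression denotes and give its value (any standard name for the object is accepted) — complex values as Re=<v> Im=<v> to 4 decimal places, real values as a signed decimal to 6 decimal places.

This is a Wigner D-matrix element — the rotation-matrix element ⟨l m'| R(α,β,γ) |l m⟩ in the angular-momentum basis.
D^2_{2,0}(1.7890,2.0040,5.3576) = e^{-i·2·1.7890}·d^2_{2,0}(2.0040)·e^{-i·0·5.3576}. Compute d first:
Half-angle: c=0.538618, s=0.842550. N=√(24·1·2·2)=9.797959
k∈{0} keeps every argument non-negative
  k=0: (−1)^2·9.7980/(4)·0.5386^2·0.8425^2 = +0.504463
d^2_{2,0}(2.0040) = +0.504463
Attach z-rotation phases: D = e^{-i(2)(1.7890)}·(+0.504463)·e^{-i(0)(5.3576)} = -0.457182+0.213229i

Wigner D-matrix element, Re=-0.4572 Im=0.2132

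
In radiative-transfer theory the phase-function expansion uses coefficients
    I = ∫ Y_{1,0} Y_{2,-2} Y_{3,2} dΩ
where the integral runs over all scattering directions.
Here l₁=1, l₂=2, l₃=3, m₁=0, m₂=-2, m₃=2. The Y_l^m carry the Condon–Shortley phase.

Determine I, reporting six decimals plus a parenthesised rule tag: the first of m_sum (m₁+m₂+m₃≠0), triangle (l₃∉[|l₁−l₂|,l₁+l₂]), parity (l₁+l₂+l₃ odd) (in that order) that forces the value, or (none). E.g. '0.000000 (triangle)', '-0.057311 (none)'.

0.184674 (none)

Checks pass: Σm=0; 6 even; l₃=3∈[1,3].
(2·1+1)(2·2+1)(2·3+1) = 105
Δ: 0! 2! 4! / 7! → 1/105
sum: t=0:+1/4 = 1/4
3j²(1 2 3; 0 0 0) = Δ·Π!·Σ² = 3/35  (sign -1)
sum: t=0:+1/24 = 1/24
3j²(1 2 3; 0 -2 2) = Δ·Π!·Σ² = 1/21  (sign -1)
combine: 4πI² = 105·3/35·1/21 = 3/7
take √, sign +1: I = 0.18467439
No selection rule forces the value: the integral is nonzero (none).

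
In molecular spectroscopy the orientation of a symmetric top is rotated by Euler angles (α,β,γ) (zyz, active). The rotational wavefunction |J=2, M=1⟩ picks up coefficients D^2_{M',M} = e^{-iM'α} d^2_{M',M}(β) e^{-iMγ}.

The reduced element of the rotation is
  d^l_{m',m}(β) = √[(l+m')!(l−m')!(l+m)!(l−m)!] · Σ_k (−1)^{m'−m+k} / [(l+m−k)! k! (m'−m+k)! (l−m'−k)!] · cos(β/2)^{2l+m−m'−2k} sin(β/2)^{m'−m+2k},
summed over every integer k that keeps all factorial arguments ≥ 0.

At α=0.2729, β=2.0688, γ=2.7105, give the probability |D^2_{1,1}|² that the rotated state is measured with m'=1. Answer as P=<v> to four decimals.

First d^2_{1,1}(β=2.0688), then the phase factors e^{-i(1)α} and e^{-i(1)γ}:
With c≡cos(β/2)=0.511042 and s≡sin(β/2)=0.859556, N=[6·1·6·1]^{1/2}=6.000000
Admissible k: 0..1 (factorial args all ≥0)
  k=0: (−1)^0·6.0000/(6)·0.5110^4·0.8596^0 = +0.068206
  k=1: (−1)^1·6.0000/(2)·0.5110^2·0.8596^2 = -0.578872
d^2_{1,1}(2.0688) = +0.068206 -0.578872 = -0.510665
|D^2_{1,1}|² = |d^2_{1,1}(β)|² = (-0.510665)² = 0.260779 (the z-rotation phases have unit modulus)

P=0.2608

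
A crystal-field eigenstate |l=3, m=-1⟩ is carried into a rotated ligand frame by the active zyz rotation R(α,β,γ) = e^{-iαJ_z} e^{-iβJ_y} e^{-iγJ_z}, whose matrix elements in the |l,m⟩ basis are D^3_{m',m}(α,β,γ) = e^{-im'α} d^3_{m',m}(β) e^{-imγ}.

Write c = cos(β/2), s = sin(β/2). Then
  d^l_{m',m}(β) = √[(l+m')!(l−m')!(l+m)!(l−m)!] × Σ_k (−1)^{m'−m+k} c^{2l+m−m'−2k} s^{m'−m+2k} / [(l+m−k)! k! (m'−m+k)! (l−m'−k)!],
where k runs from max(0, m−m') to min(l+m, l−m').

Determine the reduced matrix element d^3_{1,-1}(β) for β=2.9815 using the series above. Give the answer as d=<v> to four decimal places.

d^3_{1,-1}(β=2.9815) via the finite sum:
With c≡cos(β/2)=0.079961 and s≡sin(β/2)=0.996798, N=[24·2·2·24]^{1/2}=48.000000
Admissible k: 0..2 (factorial args all ≥0)
  k=0: (−1)^2·48.0000/(8)·0.0800^4·0.9968^2 = +0.000244
  k=1: (−1)^3·48.0000/(6)·0.0800^2·0.9968^4 = -0.050498
  k=2: (−1)^4·48.0000/(48)·0.0800^0·0.9968^6 = +0.980941
d^3_{1,-1}(2.9815) = +0.000244 -0.050498 +0.980941 = +0.930687

d=0.9307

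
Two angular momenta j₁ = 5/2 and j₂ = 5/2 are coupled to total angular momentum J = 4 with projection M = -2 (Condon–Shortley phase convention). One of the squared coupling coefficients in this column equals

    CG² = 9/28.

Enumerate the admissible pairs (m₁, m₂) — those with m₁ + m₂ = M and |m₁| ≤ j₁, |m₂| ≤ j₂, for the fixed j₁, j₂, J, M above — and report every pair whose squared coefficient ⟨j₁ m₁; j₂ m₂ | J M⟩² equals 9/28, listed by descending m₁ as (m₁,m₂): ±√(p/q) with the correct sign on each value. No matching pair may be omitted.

Admissible pairs with m₁+m₂ = M = -2: (-5/2,1/2), (-3/2,-1/2), (-1/2,-3/2), (1/2,-5/2)
  (m₁,m₂)=(1/2,-5/2): CG² = 9/28, CG = +√(9/28)   ← matches the target
  (m₁,m₂)=(-1/2,-3/2): CG² = 5/28, CG = +√(5/28)
  (m₁,m₂)=(-3/2,-1/2): CG² = 5/28, CG = −√(5/28)
  (m₁,m₂)=(-5/2,1/2): CG² = 9/28, CG = −√(9/28)   ← matches the target
Pairs with CG² = 9/28: (1/2,-5/2): +√(9/28); (-5/2,1/2): −√(9/28)

(1/2,-5/2): +√(9/28); (-5/2,1/2): −√(9/28)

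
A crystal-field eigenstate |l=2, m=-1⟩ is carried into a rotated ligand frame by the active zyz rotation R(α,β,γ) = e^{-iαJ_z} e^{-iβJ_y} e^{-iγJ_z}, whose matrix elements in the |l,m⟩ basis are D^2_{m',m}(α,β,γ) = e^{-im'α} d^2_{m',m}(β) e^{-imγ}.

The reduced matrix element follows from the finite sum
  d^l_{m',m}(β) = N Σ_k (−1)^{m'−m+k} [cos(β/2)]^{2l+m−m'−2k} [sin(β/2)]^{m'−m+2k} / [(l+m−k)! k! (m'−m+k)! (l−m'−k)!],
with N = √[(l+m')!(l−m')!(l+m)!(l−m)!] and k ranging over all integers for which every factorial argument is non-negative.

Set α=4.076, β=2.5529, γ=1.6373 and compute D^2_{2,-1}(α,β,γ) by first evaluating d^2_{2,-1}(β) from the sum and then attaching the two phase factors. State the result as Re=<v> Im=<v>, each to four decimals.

Re=-0.4950 Im=0.1167

D^2_{2,-1}(4.0760,2.5529,1.6373) = e^{-i·2·4.0760}·d^2_{2,-1}(2.5529)·e^{-i·-1·1.6373}. Compute d first:
c=cos(2.552900/2)=0.290114, s=sin(2.552900/2)=0.956992; N=√[24·1·1·6]=12.000000
k: max(0,(-1)−(2))=0 … min(2+(-1),2−(2))=0
  k=0: (−1)^3·12.0000/(6)·0.2901^1·0.9570^3 = -0.508539
d^2_{2,-1}(2.5529) = -0.508539
Attach z-rotation phases: D = e^{-i(2)(4.0760)}·(-0.508539)·e^{-i(-1)(1.6373)} = -0.494971+0.116685i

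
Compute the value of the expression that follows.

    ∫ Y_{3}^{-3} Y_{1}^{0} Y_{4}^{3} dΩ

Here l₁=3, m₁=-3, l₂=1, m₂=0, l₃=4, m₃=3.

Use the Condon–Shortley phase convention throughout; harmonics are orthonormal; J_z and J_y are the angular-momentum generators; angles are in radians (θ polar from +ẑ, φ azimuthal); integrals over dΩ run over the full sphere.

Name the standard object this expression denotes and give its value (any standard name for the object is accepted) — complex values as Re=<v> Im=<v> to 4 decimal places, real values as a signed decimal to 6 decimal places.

This is a Gaunt coefficient — the integral of a triple product of spherical harmonics over the sphere.
Rules hold: Σm=0, L=8 even, 2≤4≤4.
N = 7·3·9 = 189
Δ = 0!·6!·2!/9! = 1/252
Racah Σ t=0..0: t=0:+1/36 = 1/36
⇒ 3j(3 1 4; 0 0 0)² = 4/63, sgn +1
Racah Σ t=0..0: t=0:+1/720 = 1/720
⇒ 3j(3 1 4; -3 0 3)² = 1/36, sgn -1
4πI² = N·(3j₀)²·(3jₘ)² = 1/3
I = -1·√(0.333333/4π) = -0.16286750

Gaunt coefficient, -0.162868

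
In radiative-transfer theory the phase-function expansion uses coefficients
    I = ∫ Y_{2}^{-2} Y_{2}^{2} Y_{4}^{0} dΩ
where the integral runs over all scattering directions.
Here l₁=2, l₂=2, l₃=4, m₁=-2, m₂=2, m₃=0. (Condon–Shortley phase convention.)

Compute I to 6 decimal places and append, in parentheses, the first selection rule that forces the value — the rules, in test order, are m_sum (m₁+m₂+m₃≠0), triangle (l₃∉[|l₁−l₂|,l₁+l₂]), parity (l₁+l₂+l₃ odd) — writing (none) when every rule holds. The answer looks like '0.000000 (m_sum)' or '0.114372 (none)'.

Rules hold: Σm=0, L=8 even, 0≤4≤4.
N = 5·5·9 = 225
Δ = 0!·4!·4!/9! = 1/630
Racah Σ t=0..0: t=0:+1/16 = 1/16
⇒ 3j(2 2 4; 0 0 0)² = 2/35, sgn +1
Racah Σ t=0..0: t=0:+1/576 = 1/576
⇒ 3j(2 2 4; -2 2 0)² = 1/630, sgn +1
4πI² = N·(3j₀)²·(3jₘ)² = 1/49
I = +1·√(0.0204082/4π) = 0.04029926
No selection rule forces the value: the integral is nonzero (none).

0.040299 (none)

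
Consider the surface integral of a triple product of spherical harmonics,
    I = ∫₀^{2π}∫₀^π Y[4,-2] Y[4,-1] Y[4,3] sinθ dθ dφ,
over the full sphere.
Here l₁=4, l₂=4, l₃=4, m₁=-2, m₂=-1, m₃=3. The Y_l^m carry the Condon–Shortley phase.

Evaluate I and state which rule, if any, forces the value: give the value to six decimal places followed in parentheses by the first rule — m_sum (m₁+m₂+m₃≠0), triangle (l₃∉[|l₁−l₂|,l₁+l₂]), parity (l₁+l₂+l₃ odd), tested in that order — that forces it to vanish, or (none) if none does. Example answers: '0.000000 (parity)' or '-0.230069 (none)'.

-0.063661 (none)

Rules hold: Σm=0, L=12 even, 0≤4≤8.
N = 9·9·9 = 729
Δ = 4!·4!·4!/13! = 1/450450
Racah Σ t=0..4: t=0:+1/13824 t=1:−1/216 t=2:+1/64 t=3:−1/216 t=4:+1/13824 = 5/768
⇒ 3j(4 4 4; 0 0 0)² = 18/1001, sgn +1
Racah Σ t=2..3: t=2:+1/576 t=3:−1/864 = 1/1728
⇒ 3j(4 4 4; -2 -1 3)² = 5/1287, sgn -1
4πI² = N·(3j₀)²·(3jₘ)² = 7290/143143
I = -1·√(0.0509281/4π) = -0.06366105
No selection rule forces the value: the integral is nonzero (none).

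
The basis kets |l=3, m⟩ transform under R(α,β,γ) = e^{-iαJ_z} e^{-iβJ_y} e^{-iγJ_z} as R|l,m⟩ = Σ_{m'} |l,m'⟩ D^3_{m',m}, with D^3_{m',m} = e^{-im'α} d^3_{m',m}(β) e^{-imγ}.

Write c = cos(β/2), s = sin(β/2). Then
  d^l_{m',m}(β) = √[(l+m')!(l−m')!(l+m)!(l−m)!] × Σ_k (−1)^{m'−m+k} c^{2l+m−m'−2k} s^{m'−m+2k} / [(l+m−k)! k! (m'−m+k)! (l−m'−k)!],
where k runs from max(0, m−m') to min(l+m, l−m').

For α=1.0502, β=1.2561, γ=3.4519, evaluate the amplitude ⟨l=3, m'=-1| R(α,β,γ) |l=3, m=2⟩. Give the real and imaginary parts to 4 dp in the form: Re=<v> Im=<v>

Re=0.4550 Im=0.2085

Split into d^3_{-1,2}(β=1.2561) × two z-phases.
Half-angle: c=0.809175, s=0.587568. N=√(2·24·120·1)=75.894664
k: max(0,(2)−(-1))=3 … min(3+(2),3−(-1))=4
  k=3: (−1)^0·75.8947/(12)·0.8092^3·0.5876^3 = +0.679722
  k=4: (−1)^1·75.8947/(24)·0.8092^1·0.5876^5 = -0.179198
d^3_{-1,2}(1.2561) = +0.679722 -0.179198 = +0.500524
D = (+0.497398+0.867523i)·(+0.500524)·(+0.813521-0.581535i) = +0.455046+0.208465i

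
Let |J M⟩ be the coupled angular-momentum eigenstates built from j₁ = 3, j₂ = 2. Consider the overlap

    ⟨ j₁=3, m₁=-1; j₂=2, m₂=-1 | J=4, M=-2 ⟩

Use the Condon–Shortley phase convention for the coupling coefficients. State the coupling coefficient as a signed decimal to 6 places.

+√(1/28) = +0.188982

√[9·1!5!3!/10! · 2!4!1!3!2!6!] = √(5184/7)
  +(−1)^0/∏(0,1,4,1,1,2)! = 1/48  (running 1/48)
  +(−1)^1/∏(1,0,3,0,2,3)! = -1/72  (running 1/144)
⟨..|..⟩ = √(5184/7)·(1/144) = +0.188982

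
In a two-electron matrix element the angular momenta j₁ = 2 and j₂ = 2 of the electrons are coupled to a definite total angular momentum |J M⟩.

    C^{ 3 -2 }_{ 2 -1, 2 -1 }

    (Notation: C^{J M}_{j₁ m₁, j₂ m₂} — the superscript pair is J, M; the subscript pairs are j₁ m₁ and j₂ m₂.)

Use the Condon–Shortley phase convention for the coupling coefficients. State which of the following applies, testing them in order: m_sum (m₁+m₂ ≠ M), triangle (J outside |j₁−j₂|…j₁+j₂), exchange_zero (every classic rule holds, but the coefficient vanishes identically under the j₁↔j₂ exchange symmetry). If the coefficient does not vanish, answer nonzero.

m-sum: m₁+m₂ = -1+(-1) = -2, M = -2  ✓
triangle: |j₁−j₂| = 0 ≤ J = 3 ≤ j₁+j₂ = 4  ✓
exchange: j₁=j₂ and m₁=m₂, and (−1)^(j₁+j₂−J) = (−1)^1 = −1 forces ⟨j₁m₁;j₂m₂|JM⟩ = −⟨j₂m₂;j₁m₁|JM⟩ = −⟨j₁m₁;j₂m₂|JM⟩ ⇒ the coefficient vanishes identically
Racah sum check: Σ_k collapses to 0 ⇒ CG = 0

exchange_zero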